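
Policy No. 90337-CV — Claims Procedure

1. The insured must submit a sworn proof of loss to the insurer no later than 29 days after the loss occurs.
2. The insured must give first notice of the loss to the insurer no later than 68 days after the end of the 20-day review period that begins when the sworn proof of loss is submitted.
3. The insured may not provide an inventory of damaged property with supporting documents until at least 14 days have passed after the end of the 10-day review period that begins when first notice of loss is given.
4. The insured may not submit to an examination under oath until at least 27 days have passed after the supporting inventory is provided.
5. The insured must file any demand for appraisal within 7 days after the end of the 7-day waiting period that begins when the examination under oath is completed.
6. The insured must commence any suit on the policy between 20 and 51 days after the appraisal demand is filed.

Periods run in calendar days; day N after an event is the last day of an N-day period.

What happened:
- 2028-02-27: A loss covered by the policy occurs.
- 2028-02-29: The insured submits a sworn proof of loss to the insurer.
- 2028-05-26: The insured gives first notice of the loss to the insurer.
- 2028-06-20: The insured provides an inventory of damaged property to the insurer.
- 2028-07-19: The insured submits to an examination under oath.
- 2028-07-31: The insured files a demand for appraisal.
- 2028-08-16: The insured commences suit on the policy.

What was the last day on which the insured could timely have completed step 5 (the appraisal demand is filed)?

The examination under oath is completed on 2028-07-19; the 7-day waiting period therefore ends 2028-07-26, and step 5 runs from that date. 7 days after 2028-07-26 is 2028-08-02.

2028-08-02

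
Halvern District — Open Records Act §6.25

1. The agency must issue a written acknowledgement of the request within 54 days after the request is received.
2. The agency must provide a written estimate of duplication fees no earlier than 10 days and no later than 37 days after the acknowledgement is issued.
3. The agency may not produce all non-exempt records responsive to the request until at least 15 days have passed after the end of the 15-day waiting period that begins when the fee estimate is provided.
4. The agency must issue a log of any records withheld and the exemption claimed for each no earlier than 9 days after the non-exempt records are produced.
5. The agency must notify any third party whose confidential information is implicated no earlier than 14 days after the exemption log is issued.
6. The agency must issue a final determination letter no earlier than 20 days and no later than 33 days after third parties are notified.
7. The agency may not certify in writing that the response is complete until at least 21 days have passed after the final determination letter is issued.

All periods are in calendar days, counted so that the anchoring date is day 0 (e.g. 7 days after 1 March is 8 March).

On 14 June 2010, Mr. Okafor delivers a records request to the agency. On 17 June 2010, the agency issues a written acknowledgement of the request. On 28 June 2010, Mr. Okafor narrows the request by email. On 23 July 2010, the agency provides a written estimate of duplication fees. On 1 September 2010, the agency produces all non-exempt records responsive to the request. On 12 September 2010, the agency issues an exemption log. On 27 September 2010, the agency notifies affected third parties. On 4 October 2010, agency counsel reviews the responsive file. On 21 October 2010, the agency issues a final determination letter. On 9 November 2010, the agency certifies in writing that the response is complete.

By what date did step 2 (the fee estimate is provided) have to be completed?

Step 2 runs from 17 June 2010, when the acknowledgement is issued. The window is 10–37 days after 17 June 2010; it closes on 24 July 2010.

24 July 2010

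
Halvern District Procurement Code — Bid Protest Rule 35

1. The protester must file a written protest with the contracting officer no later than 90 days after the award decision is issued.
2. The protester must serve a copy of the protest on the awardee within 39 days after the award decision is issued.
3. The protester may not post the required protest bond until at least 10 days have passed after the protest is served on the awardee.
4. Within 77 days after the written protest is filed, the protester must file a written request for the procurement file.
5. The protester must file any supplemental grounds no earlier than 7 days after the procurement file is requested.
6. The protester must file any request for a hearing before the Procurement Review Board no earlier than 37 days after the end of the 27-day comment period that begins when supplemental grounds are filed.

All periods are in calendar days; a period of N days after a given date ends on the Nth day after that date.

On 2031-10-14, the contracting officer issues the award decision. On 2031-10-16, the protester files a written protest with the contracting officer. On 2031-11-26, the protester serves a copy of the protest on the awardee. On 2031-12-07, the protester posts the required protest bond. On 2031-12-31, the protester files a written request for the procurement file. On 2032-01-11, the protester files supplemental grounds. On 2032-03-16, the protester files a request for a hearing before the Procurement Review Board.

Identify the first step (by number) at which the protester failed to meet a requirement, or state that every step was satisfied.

Step 2

Step 1 — counting 90 days from 2031-10-14 (when the award decision is issued) gives a deadline of 2032-01-12; 2031-10-16 is within that limit.
Step 2 — counting 39 days from 2031-10-14 (when the award decision is issued) gives a deadline of 2031-11-22; done 2031-11-26 — 4 days late.
Later steps need not be reached.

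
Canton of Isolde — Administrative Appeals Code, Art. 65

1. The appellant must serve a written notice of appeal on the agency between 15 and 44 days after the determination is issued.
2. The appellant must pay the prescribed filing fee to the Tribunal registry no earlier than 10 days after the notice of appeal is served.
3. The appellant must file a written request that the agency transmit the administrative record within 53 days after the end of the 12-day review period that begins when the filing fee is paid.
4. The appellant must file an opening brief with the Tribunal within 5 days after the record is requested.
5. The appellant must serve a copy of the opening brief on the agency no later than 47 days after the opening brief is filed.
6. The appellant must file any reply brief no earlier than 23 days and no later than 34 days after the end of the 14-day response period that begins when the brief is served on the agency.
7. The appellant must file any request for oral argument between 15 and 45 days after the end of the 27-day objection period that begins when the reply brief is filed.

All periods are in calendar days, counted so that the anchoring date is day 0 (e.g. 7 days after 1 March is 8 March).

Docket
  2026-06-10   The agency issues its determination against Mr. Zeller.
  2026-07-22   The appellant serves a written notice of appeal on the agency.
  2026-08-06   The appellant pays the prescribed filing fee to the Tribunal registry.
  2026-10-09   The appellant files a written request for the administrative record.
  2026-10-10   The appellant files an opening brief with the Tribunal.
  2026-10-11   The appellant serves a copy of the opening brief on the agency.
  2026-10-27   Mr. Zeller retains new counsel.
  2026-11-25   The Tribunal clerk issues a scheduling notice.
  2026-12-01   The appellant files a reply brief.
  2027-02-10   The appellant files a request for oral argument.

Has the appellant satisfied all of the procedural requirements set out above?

No

(1) the permitted window runs from 2026-06-10 + 15 = 2026-06-25 to 2026-06-10 + 44 = 2026-07-24; done 2026-07-22, which is between those dates.
(2) permitted from 2026-07-22 + 10 days = 2026-08-01 onward; 2026-08-06 is on or after that date.
(3) due by 2026-08-18 + 53 days = 2026-10-10; completed 2026-10-09, before the deadline.
(4) due by 2026-10-09 + 5 days = 2026-10-14; done 2026-10-10 — timely.
(5) due by 2026-10-10 + 47 days = 2026-11-26; completed 2026-10-11, before the deadline.
(6) the permitted window runs from 2026-10-25 + 23 = 2026-11-17 to 2026-10-25 + 34 = 2026-11-28; done 2026-12-01 — 3 days after the window closed.
No need to go further; step 6 was not satisfied.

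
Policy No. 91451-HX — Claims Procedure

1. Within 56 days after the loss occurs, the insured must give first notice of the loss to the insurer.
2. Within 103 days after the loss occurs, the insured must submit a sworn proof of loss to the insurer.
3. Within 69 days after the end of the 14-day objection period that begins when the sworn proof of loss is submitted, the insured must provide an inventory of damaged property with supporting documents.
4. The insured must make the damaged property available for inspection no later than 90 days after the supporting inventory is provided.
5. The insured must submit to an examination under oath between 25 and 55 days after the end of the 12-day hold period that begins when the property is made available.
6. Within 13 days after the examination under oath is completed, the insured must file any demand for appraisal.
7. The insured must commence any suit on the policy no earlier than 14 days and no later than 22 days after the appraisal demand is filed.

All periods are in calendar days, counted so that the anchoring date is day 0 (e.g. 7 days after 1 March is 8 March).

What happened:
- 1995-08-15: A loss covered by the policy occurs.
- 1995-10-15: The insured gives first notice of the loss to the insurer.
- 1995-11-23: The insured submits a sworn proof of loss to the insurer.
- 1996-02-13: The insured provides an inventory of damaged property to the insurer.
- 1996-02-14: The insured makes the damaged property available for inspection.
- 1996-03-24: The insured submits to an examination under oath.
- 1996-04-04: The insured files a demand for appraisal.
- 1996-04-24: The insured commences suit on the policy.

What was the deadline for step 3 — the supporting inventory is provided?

1996-02-14

The sworn proof of loss is submitted on 1995-11-23; the 14-day objection period therefore ends 1995-12-07, and step 3 runs from that date. 69 days after 1995-12-07 is 1996-02-14.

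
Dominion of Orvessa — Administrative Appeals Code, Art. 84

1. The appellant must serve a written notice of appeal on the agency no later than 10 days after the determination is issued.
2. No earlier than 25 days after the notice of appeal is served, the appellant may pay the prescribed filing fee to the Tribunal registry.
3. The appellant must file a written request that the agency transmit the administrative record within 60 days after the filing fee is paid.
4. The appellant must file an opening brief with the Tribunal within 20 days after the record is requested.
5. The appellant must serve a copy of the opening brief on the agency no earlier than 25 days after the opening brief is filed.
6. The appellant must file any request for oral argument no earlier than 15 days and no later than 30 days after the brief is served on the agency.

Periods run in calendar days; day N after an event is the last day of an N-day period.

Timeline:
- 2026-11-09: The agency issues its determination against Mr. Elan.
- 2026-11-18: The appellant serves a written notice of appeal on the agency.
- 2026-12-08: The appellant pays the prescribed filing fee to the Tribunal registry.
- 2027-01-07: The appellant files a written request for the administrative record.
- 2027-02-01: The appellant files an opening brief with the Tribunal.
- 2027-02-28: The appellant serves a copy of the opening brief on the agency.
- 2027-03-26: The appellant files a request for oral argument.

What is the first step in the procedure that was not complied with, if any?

Step 2

Step 1: 10 days after 2026-11-09 (when the determination is issued) is 2026-11-19; done 2026-11-18 — timely.
Step 2: the earliest permitted date is 25 days after 2026-11-18 (when the notice of appeal is served), i.e. 2026-12-13; done 2026-12-08 — 5 days too early.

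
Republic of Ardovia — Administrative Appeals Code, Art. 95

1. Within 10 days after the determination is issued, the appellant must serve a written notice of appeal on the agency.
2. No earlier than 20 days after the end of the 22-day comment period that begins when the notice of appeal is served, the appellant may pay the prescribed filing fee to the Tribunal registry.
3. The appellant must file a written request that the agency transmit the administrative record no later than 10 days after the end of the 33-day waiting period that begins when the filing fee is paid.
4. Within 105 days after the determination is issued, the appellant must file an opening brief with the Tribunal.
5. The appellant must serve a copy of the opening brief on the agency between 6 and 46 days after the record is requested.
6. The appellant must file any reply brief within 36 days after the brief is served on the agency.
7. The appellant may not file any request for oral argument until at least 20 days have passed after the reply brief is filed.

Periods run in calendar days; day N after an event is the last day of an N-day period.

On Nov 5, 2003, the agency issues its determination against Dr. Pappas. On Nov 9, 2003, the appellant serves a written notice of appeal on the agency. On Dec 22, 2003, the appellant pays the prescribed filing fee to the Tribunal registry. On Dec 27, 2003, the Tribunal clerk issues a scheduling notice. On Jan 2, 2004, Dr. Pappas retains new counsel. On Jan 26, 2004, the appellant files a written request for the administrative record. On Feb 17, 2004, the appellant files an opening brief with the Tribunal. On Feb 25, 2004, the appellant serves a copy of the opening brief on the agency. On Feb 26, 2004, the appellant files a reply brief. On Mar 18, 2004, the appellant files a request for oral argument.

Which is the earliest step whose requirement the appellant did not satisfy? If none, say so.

None — every step was satisfied

Step 1: 10 days after Nov 5, 2003 (when the determination is issued) is Nov 15, 2003; Nov 9, 2003 is within that limit.
Step 2: the earliest permitted date is 20 days after Dec 1, 2003 (end of the 22-day comment period, which began when the notice of appeal is served on Nov 9, 2003), i.e. Dec 21, 2003; Dec 22, 2003 is on or after that date.
Step 3: 10 days after Jan 24, 2004 (end of the 33-day waiting period, which began when the filing fee is paid on Dec 22, 2003) is Feb 3, 2004; Jan 26, 2004 is within that limit.
Step 4: 105 days after Nov 5, 2003 (when the determination is issued) is Feb 18, 2004; completed Feb 17, 2004, before the deadline.
Step 5: the window is 6–46 days after Jan 26, 2004 (when the record is requested), so Feb 1, 2004 through Mar 12, 2004; done Feb 25, 2004, which is between those dates.
Step 6: 36 days after Feb 25, 2004 (when the brief is served on the agency) is Apr 1, 2004; completed Feb 26, 2004, before the deadline.
Step 7: the earliest permitted date is 20 days after Feb 26, 2004 (when the reply brief is filed), i.e. Mar 17, 2004; done Mar 18, 2004 — permitted.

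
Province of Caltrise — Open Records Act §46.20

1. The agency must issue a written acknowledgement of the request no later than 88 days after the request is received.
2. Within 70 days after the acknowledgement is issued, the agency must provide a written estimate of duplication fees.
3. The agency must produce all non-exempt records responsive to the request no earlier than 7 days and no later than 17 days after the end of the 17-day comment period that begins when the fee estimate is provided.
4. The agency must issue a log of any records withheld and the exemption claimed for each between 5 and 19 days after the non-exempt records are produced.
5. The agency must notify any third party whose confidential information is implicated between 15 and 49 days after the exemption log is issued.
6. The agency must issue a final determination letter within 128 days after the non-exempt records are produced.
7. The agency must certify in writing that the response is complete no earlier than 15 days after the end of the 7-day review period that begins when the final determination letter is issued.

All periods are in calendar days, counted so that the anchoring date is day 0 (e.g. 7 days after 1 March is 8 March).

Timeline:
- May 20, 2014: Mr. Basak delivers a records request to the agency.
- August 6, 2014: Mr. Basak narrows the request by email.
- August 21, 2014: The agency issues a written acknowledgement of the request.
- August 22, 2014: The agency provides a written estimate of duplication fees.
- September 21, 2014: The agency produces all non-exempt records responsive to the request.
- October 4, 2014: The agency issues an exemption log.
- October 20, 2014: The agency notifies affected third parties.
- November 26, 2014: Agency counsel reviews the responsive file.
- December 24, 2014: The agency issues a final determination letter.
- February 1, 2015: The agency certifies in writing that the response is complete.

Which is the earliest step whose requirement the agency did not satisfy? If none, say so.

Step 1 — counting 88 days from May 20, 2014 (when the request is received) gives a deadline of August 16, 2014; not done until August 21, 2014, 5 days after the deadline.

Step 1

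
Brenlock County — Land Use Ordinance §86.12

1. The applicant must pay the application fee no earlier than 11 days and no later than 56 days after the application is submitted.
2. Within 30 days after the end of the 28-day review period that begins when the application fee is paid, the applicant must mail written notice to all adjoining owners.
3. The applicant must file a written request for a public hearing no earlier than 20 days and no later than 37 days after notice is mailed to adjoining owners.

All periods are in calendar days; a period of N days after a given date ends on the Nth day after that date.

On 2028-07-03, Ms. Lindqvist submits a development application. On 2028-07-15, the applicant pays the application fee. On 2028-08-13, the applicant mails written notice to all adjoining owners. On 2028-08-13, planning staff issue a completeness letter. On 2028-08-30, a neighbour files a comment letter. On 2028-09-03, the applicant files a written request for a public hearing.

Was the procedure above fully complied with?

Yes

(1) the permitted window runs from 2028-07-03 + 11 = 2028-07-14 to 2028-07-03 + 56 = 2028-08-28; 2028-07-15 falls inside that range.
(2) due by 2028-08-12 + 30 days = 2028-09-11; done 2028-08-13 — timely.
(3) the permitted window runs from 2028-08-13 + 20 = 2028-09-02 to 2028-08-13 + 37 = 2028-09-19; done 2028-09-03 — within the window.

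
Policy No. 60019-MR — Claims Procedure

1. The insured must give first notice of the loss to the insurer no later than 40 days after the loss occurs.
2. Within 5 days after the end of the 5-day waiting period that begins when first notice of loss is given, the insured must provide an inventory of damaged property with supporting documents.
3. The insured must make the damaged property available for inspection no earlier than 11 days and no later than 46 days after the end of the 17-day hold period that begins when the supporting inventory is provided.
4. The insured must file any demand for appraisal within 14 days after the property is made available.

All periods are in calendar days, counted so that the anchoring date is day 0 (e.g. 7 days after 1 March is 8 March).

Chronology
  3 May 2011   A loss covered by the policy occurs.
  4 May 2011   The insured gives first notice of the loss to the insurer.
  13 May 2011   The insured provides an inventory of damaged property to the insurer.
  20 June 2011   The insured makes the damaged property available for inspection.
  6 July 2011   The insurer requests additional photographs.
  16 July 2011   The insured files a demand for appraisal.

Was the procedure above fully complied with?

No

Step 1: 40 days after 3 May 2011 (when the loss occurs) is 12 June 2011; 4 May 2011 is within that limit.
Step 2: 5 days after 9 May 2011 (end of the 5-day waiting period, which began when first notice of loss is given on 4 May 2011) is 14 May 2011; 13 May 2011 is within that limit.
Step 3: the window is 11–46 days after 30 May 2011 (end of the 17-day hold period, which began when the supporting inventory is provided on 13 May 2011), so 10 June 2011 through 15 July 2011; 20 June 2011 falls inside that range.
Step 4: 14 days after 20 June 2011 (when the property is made available) is 4 July 2011; done 16 July 2011 — 12 days late.
That is the first point of non-compliance.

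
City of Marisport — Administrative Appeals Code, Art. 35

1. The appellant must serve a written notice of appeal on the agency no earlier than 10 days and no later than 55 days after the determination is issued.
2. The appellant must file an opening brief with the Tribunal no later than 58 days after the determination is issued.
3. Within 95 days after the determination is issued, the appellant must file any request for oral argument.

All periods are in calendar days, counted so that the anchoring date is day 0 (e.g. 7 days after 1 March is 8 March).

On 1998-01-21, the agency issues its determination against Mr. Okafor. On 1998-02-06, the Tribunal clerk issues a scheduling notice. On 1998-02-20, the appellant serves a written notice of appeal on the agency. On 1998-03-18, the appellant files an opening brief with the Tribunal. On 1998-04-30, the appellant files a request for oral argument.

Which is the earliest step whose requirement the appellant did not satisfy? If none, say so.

Step 1 — 10 and 55 days from 1998-01-21 (when the determination is issued) are 1998-01-31 and 1998-03-17 respectively; done 1998-02-20, which is between those dates.
Step 2 — counting 58 days from 1998-01-21 (when the determination is issued) gives a deadline of 1998-03-20; done 1998-03-18 — timely.
Step 3 — counting 95 days from 1998-01-21 (when the determination is issued) gives a deadline of 1998-04-26; 1998-04-30 misses that deadline by 4 days.
Later steps need not be reached.

Step 3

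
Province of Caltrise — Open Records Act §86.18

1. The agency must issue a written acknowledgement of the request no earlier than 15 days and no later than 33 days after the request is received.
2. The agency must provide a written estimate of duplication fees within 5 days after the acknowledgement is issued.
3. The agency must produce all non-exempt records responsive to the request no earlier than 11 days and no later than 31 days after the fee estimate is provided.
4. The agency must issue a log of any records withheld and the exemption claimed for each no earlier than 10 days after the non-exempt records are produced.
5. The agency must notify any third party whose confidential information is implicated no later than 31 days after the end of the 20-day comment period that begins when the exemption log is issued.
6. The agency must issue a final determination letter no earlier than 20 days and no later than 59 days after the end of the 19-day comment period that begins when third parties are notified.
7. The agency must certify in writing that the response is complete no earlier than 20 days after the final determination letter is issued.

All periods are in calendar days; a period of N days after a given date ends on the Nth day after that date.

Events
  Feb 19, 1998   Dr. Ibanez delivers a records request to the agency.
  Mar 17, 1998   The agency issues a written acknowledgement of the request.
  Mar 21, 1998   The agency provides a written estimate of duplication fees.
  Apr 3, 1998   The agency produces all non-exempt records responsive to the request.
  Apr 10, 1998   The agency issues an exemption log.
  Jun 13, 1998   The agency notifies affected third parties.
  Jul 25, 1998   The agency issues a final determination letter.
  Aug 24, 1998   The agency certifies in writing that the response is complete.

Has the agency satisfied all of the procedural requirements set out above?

No

Step 1 — 15 and 33 days from Feb 19, 1998 (when the request is received) are Mar 6, 1998 and Mar 24, 1998 respectively; done Mar 17, 1998 — within the window.
Step 2 — counting 5 days from Mar 17, 1998 (when the acknowledgement is issued) gives a deadline of Mar 22, 1998; done Mar 21, 1998 — timely.
Step 3 — 11 and 31 days from Mar 21, 1998 (when the fee estimate is provided) are Apr 1, 1998 and Apr 21, 1998 respectively; done Apr 3, 1998, which is between those dates.
Step 4 — must wait 10 days from Apr 3, 1998 (when the non-exempt records are produced), so not before Apr 13, 1998; Apr 10, 1998 is 3 days before the earliest permitted date.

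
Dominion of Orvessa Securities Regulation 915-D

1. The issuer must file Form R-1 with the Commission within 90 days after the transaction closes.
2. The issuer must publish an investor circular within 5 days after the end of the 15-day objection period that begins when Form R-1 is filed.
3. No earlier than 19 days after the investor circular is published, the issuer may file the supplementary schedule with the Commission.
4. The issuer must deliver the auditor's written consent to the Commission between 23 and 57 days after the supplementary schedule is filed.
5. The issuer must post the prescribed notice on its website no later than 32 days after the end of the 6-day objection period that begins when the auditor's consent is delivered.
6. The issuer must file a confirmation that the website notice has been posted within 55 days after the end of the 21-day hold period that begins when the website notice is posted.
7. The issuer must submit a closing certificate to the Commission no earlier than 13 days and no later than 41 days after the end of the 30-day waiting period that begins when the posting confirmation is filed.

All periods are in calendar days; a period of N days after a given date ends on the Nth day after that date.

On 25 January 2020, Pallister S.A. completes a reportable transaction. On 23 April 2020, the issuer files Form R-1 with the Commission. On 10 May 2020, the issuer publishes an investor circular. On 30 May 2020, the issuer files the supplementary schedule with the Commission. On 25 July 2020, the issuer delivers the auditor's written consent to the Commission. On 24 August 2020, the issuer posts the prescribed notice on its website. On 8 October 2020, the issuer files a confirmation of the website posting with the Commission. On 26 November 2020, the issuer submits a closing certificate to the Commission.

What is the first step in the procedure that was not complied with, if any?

Step 1 — counting 90 days from 25 January 2020 (when the transaction closes) gives a deadline of 24 April 2020; completed 23 April 2020, before the deadline.
Step 2 — counting 5 days from 8 May 2020 (end of the 15-day objection period, which began when Form R-1 is filed on 23 April 2020) gives a deadline of 13 May 2020; done 10 May 2020 — timely.
Step 3 — must wait 19 days from 10 May 2020 (when the investor circular is published), so not before 29 May 2020; 30 May 2020 is on or after that date.
Step 4 — 23 and 57 days from 30 May 2020 (when the supplementary schedule is filed) are 22 June 2020 and 26 July 2020 respectively; done 25 July 2020, which is between those dates.
Step 5 — counting 32 days from 31 July 2020 (end of the 6-day objection period, which began when the auditor's consent is delivered on 25 July 2020) gives a deadline of 1 September 2020; 24 August 2020 is within that limit.
Step 6 — counting 55 days from 14 September 2020 (end of the 21-day hold period, which began when the website notice is posted on 24 August 2020) gives a deadline of 8 November 2020; completed 8 October 2020, before the deadline.
Step 7 — 13 and 41 days from 7 November 2020 (end of the 30-day waiting period, which began when the posting confirmation is filed on 8 October 2020) are 20 November 2020 and 18 December 2020 respectively; done 26 November 2020 — within the window.

None — every step was satisfied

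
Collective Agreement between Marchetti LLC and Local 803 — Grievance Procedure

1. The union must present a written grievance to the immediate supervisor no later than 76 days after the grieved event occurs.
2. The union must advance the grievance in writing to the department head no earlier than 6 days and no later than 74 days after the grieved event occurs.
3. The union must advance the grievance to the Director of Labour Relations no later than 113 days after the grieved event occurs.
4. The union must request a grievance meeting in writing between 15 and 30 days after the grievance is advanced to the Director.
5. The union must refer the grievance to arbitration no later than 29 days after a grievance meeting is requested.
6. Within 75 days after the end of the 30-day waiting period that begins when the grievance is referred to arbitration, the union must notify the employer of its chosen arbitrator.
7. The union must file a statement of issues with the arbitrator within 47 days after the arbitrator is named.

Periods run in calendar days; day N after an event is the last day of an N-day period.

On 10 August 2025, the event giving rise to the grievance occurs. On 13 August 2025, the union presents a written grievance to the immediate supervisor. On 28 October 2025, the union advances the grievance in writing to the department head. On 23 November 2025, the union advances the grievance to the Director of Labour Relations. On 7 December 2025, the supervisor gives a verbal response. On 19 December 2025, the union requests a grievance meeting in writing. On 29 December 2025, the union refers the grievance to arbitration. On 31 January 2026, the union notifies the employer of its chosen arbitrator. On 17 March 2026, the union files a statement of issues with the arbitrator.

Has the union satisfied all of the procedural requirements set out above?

No

Step 1: 76 days after 10 August 2025 (when the grieved event occurs) is 25 October 2025; done 13 August 2025 — timely.
Step 2: the window is 6–74 days after 10 August 2025 (when the grieved event occurs), so 16 August 2025 through 23 October 2025; done 28 October 2025 — 5 days after the window closed.
The analysis stops there.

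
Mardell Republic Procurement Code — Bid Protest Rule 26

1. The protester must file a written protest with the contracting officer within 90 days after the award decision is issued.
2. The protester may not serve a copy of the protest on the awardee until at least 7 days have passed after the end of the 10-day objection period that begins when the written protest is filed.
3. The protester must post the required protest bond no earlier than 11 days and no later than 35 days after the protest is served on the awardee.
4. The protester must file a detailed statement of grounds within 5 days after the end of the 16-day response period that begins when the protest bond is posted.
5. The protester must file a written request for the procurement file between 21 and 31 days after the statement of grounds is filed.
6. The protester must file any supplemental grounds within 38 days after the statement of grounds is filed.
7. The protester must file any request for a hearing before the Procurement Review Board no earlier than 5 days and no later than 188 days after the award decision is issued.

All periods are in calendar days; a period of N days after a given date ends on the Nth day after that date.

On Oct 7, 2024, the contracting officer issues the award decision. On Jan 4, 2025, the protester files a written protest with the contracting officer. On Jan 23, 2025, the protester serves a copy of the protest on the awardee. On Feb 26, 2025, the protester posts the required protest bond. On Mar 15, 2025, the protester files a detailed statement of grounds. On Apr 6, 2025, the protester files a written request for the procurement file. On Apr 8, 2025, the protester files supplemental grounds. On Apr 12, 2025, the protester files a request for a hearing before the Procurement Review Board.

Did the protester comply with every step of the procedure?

(1) due by Oct 7, 2024 + 90 days = Jan 5, 2025; done Jan 4, 2025 — timely.
(2) permitted from Jan 14, 2025 + 7 days = Jan 21, 2025 onward; done Jan 23, 2025, after the minimum wait.
(3) the permitted window runs from Jan 23, 2025 + 11 = Feb 3, 2025 to Jan 23, 2025 + 35 = Feb 27, 2025; Feb 26, 2025 falls inside that range.
(4) due by Mar 14, 2025 + 5 days = Mar 19, 2025; done Mar 15, 2025 — timely.
(5) the permitted window runs from Mar 15, 2025 + 21 = Apr 5, 2025 to Mar 15, 2025 + 31 = Apr 15, 2025; done Apr 6, 2025 — within the window.
(6) due by Mar 15, 2025 + 38 days = Apr 22, 2025; Apr 8, 2025 is within that limit.
(7) the permitted window runs from Oct 7, 2024 + 5 = Oct 12, 2024 to Oct 7, 2024 + 188 = Apr 13, 2025; done Apr 12, 2025 — within the window.

Yes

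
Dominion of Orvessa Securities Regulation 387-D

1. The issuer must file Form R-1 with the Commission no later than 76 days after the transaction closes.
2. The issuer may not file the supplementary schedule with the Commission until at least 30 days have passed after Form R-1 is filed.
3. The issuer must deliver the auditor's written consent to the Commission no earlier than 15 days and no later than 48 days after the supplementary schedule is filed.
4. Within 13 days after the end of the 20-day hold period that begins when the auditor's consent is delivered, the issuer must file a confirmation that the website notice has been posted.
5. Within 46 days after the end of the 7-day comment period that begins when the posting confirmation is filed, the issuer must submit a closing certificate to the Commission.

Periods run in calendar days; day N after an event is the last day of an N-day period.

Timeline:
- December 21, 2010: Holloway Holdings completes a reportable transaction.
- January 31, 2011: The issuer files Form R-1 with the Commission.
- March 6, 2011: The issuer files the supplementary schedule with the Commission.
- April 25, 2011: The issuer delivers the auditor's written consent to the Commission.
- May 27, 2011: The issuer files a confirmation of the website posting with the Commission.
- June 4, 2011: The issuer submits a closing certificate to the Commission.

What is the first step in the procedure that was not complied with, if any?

Step 1: 76 days after December 21, 2010 (when the transaction closes) is March 7, 2011; completed January 31, 2011, before the deadline.
Step 2: the earliest permitted date is 30 days after January 31, 2011 (when Form R-1 is filed), i.e. March 2, 2011; done March 6, 2011, after the minimum wait.
Step 3: the window is 15–48 days after March 6, 2011 (when the supplementary schedule is filed), so March 21, 2011 through April 23, 2011; done April 25, 2011 — 2 days after the window closed.
The procedure was therefore not followed at step 3.

Step 3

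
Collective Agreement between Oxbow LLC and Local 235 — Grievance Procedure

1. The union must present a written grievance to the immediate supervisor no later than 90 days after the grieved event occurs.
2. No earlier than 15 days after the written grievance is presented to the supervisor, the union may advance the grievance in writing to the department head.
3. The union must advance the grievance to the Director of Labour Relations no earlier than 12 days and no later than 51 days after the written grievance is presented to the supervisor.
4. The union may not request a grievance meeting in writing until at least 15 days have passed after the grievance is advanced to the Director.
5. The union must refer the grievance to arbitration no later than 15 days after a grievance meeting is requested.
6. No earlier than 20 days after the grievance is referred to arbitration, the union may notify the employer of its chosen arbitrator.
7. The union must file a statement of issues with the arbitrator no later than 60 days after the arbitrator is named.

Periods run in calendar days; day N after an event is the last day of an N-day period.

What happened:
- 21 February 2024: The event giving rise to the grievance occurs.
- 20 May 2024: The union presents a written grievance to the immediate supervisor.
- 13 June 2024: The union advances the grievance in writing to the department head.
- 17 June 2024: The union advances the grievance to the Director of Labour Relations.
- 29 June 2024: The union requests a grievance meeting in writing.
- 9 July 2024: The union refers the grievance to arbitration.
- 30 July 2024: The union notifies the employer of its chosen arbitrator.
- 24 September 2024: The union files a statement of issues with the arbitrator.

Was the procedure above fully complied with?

No

(1) due by 21 February 2024 + 90 days = 21 May 2024; done 20 May 2024 — timely.
(2) permitted from 20 May 2024 + 15 days = 4 June 2024 onward; 13 June 2024 is on or after that date.
(3) the permitted window runs from 20 May 2024 + 12 = 1 June 2024 to 20 May 2024 + 51 = 10 July 2024; 17 June 2024 falls inside that range.
(4) permitted from 17 June 2024 + 15 days = 2 July 2024 onward; done 29 June 2024 — 3 days too early.
No need to go further; step 4 was not satisfied.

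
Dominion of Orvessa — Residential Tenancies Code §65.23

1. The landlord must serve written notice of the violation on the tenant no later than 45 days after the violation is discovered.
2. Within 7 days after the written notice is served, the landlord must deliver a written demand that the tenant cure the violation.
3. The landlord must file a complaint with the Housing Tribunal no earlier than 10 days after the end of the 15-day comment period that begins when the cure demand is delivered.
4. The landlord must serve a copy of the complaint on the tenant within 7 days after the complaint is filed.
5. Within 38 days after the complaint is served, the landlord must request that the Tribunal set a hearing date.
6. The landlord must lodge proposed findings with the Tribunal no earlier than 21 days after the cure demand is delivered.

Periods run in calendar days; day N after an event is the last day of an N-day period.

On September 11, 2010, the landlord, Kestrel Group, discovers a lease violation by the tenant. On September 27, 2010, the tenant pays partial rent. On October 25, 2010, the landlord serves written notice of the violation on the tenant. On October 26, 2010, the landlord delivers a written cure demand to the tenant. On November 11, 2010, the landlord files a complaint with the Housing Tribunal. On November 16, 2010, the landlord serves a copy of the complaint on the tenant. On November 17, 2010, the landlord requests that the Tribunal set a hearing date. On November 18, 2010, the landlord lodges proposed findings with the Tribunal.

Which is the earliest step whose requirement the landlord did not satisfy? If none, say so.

Step 3

(1) due by September 11, 2010 + 45 days = October 26, 2010; completed October 25, 2010, before the deadline.
(2) due by October 25, 2010 + 7 days = November 1, 2010; completed October 26, 2010, before the deadline.
(3) permitted from November 10, 2010 + 10 days = November 20, 2010 onward; done November 11, 2010 — 9 days too early.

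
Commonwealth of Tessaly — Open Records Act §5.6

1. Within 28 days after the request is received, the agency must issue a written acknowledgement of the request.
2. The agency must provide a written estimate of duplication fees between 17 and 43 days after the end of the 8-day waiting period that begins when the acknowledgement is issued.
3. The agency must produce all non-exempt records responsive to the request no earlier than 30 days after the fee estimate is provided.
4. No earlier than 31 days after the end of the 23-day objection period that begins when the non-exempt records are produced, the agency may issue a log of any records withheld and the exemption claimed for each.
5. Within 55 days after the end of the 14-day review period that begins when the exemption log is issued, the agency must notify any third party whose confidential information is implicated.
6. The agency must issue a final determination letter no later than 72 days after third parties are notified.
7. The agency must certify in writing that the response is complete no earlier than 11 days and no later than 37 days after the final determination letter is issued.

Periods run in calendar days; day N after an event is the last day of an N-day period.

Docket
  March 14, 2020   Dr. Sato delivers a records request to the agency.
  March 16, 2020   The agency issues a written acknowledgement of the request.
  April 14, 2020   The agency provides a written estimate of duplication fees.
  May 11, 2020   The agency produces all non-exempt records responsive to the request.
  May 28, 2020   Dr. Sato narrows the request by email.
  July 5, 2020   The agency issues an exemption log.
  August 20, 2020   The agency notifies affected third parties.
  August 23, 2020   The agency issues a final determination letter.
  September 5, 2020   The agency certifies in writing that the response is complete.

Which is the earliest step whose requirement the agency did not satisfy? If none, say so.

Step 1: 28 days after March 14, 2020 (when the request is received) is April 11, 2020; March 16, 2020 is within that limit.
Step 2: the window is 17–43 days after March 24, 2020 (end of the 8-day waiting period, which began when the acknowledgement is issued on March 16, 2020), so April 10, 2020 through May 6, 2020; done April 14, 2020 — within the window.
Step 3: the earliest permitted date is 30 days after April 14, 2020 (when the fee estimate is provided), i.e. May 14, 2020; May 11, 2020 is 3 days before the earliest permitted date.

Step 3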